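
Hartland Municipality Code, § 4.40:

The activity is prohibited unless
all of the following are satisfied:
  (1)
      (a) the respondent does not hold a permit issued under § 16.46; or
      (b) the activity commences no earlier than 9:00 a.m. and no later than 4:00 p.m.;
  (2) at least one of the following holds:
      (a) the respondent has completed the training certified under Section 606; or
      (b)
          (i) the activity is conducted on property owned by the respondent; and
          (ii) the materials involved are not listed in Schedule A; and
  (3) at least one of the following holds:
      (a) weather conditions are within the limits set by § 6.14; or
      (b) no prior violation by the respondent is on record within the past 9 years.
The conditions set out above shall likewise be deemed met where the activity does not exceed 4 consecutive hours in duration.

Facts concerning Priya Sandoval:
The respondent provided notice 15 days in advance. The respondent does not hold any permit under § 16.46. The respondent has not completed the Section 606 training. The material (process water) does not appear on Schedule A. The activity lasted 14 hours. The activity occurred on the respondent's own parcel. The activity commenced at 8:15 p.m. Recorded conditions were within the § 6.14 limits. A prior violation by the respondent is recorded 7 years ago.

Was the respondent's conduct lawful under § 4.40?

Yes — lawful.

(a) not (holds permit) — met.
(b) start within hours — not met.
(1): T OR F → true.
(a) training certified — fails.
(i) own property — met.
(ii) not (Schedule A material) — satisfied.
(b): T AND T → true.
(2): F OR T → true.
(a) weather ok — satisfied.
(b) no prior violation — fails.
So (3) is satisfied (T OR F).
Overall = T AND T AND T = true.
Exception (≤ 4 hrs duration) — not satisfied.
Result: main true OR exception false → true.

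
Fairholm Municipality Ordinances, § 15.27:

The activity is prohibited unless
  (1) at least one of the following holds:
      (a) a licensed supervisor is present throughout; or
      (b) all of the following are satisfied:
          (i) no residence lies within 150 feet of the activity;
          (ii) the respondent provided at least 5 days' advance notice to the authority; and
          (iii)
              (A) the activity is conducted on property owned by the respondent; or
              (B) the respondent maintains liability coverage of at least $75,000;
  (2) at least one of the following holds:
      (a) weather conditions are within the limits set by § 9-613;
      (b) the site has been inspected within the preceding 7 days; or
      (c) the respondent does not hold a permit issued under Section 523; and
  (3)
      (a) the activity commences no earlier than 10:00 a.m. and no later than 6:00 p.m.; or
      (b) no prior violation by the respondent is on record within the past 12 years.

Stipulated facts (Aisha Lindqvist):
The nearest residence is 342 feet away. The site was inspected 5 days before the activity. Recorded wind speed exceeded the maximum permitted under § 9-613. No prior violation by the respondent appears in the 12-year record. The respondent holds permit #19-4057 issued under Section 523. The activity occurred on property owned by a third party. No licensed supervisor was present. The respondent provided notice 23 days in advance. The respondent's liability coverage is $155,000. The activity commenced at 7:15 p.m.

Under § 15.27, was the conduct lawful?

Yes — lawful.

(a) supervisor present — fails.
(i) no residence in 150 ft — met.
(ii) ≥5 days' notice — satisfied.
(A) own property — not satisfied.
(B) coverage ≥ $75,000 — satisfied.
(iii) = F OR T = true.
(b): T AND T AND T → true.
(1): F OR T → true.
(a) weather ok — fails.
(b) site inspected — holds.
(c) not (holds permit) — not satisfied.
(2): F OR T OR F → true.
(a) start within hours — fails.
(b) no prior violation — met.
(3) = F OR T = true.
Overall = T AND T AND T = true.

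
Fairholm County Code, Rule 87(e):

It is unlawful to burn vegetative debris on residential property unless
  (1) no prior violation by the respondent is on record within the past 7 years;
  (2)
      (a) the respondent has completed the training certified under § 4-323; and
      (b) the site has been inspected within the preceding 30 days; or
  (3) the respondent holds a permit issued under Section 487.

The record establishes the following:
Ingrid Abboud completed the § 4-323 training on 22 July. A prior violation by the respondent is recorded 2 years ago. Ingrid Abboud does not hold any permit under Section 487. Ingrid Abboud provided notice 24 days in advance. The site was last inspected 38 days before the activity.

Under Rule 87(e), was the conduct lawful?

No — unlawful.

(1) no prior violation — fails.
(a) training certified — satisfied.
(b) site inspected — fails.
(2): T AND F → false.
(3) holds permit — fails.
Overall: F OR F OR F → false.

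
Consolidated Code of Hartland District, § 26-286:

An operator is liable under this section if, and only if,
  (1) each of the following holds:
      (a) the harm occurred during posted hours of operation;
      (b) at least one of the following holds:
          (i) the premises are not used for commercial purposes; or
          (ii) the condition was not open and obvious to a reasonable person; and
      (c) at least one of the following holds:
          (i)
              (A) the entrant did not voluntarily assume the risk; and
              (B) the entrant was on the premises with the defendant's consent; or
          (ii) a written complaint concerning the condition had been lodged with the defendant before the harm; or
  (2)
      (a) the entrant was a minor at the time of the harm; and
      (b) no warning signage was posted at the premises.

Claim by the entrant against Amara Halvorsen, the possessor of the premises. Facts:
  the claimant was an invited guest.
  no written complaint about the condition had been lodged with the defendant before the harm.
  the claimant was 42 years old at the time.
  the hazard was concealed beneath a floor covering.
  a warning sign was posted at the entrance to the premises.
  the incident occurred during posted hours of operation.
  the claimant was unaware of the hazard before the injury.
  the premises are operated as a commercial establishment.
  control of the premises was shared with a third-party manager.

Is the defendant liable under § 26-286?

(a) during posted hours — holds.
(i) not (commercial use) — fails.
(ii) not open/obvious — satisfied.
(b) = F OR T = true.
(A) no assumed risk — satisfied.
(B) consent to enter — holds.
So (i) is satisfied (T AND T).
(ii) complaint lodged — not satisfied.
(c): T OR F → true.
(1) = T AND T AND T = true.
(a) entrant a minor — not satisfied.
(b) no signage posted — not satisfied.
So (2) is not satisfied (F AND F).
Overall: T OR F → true.

Yes — liable.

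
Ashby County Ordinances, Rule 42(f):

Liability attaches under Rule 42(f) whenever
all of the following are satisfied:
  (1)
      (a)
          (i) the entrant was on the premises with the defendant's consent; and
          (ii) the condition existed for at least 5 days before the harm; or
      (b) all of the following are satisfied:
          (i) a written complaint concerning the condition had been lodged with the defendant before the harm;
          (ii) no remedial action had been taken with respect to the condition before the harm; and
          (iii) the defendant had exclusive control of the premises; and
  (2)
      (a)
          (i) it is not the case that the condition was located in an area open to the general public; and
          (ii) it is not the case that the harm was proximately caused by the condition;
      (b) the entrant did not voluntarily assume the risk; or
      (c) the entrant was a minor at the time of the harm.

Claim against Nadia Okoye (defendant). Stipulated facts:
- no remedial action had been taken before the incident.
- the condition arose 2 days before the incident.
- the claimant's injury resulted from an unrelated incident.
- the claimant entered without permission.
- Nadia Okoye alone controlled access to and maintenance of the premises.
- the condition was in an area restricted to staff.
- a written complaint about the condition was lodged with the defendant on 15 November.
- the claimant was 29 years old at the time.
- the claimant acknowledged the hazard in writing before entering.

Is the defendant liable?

(i) consent to enter — fails.
(ii) condition ≥5 days old — not met.
(a): F AND F → false.
(i) complaint lodged — met.
(ii) no remedial action — satisfied.
(iii) exclusive control — met.
So (b) is satisfied (T AND T AND T).
So (1) is satisfied (F OR T).
(i) not (public area) — holds.
(ii) not (proximate cause) — met.
(a) = T AND T = true.
(b) no assumed risk — not met.
(c) entrant a minor — not met.
So (2) is satisfied (T OR F OR F).
Overall: T AND T → true.

Yes — liable.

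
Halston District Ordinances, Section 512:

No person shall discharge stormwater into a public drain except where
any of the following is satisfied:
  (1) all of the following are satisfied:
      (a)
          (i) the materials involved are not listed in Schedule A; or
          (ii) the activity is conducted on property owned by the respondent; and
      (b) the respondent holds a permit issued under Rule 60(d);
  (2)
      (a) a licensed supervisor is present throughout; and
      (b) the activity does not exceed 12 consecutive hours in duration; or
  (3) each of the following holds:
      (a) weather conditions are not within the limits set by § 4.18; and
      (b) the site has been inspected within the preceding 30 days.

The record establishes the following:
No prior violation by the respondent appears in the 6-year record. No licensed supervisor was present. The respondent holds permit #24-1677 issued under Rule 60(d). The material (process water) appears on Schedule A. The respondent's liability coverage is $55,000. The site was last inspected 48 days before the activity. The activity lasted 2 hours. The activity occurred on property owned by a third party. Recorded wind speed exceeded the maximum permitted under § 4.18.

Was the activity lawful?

No — unlawful.

(i) not (Schedule A material) — not satisfied.
(ii) own property — not met.
So (a) is not satisfied (F OR F).
(b) holds permit — met.
(1) = F AND T = false.
(a) supervisor present — not met.
(b) ≤ 12 hrs duration — satisfied.
(2) = F AND T = false.
(a) not (weather ok) — satisfied.
(b) site inspected — fails.
(3) = T AND F = false.
Overall: F OR F OR F → false.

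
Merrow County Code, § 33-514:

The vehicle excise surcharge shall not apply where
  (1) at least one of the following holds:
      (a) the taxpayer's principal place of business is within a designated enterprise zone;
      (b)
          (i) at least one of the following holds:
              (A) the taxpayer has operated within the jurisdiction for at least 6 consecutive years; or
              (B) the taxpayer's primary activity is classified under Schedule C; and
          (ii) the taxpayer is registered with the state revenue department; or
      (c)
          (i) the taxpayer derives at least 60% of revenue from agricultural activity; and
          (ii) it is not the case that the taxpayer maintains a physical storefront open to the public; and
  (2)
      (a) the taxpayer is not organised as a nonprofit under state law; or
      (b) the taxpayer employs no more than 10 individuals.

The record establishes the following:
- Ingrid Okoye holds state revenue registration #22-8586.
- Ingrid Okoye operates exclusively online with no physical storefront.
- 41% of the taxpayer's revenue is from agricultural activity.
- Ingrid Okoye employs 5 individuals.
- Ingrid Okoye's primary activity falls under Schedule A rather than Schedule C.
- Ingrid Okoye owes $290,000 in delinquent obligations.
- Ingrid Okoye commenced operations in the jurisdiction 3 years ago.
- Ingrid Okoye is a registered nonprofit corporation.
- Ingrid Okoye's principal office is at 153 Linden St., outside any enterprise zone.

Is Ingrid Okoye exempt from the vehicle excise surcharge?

(a) in enterprise zone — fails.
(A) ≥ 6 yrs in jurisdiction — not met.
(B) Schedule C activity — fails.
(i) = F OR F = false.
(ii) state-registered — satisfied.
(b) = F AND T = false.
(i) ≥60% agricultural — fails.
(ii) not (has storefront) — met.
(c) = F AND T = false.
(1) = F OR F OR F = false.
(a) not (nonprofit) — not met.
(b) ≤ 10 employees — met.
(2): F OR T → true.
So Overall is not satisfied (F AND T).

No — not exempt.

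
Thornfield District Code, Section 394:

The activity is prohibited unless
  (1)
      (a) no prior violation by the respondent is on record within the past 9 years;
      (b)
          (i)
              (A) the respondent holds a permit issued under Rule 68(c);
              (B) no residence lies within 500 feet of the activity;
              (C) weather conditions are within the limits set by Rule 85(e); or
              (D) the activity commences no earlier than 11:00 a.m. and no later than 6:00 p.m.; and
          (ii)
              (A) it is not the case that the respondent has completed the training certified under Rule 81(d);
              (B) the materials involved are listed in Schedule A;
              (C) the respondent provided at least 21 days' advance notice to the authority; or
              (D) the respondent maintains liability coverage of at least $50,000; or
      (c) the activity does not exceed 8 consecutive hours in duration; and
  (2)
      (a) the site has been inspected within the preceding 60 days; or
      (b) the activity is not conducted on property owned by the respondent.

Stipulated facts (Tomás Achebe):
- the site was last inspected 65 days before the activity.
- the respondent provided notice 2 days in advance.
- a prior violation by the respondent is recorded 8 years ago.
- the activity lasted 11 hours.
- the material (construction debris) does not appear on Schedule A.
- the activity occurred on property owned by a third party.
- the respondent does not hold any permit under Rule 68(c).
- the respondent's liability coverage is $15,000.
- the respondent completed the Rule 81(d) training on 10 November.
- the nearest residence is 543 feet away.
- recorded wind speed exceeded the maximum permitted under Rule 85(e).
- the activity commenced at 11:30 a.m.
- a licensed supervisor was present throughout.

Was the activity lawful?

(a) no prior violation — fails.
(A) holds permit — not met.
(B) no residence in 500 ft — satisfied.
(C) weather ok — fails.
(D) start within hours — holds.
(i): F OR T OR F OR T → true.
(A) not (training certified) — not satisfied.
(B) Schedule A material — not satisfied.
(C) ≥21 days' notice — fails.
(D) coverage ≥ $50,000 — fails.
(ii) = F OR F OR F OR F = false.
So (b) is not satisfied (T AND F).
(c) ≤ 8 hrs duration — fails.
(1): F OR F OR F → false.
(a) site inspected — fails.
(b) not (own property) — holds.
(2): F OR T → true.
Overall = F AND T = false.

No — unlawful.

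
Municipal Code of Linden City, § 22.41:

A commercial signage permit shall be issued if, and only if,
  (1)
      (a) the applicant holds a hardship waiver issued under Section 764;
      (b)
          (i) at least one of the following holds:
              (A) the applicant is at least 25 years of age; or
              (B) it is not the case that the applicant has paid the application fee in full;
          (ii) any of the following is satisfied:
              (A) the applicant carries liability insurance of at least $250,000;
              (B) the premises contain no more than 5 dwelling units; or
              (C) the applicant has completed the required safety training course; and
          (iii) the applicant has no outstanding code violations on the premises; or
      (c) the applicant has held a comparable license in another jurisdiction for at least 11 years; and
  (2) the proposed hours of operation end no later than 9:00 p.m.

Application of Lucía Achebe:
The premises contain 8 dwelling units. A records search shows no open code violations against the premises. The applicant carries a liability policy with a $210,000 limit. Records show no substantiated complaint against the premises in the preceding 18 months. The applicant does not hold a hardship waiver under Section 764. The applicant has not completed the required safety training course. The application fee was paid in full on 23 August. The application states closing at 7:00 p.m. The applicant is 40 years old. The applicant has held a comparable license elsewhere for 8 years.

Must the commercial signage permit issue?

No — denied.

(a) hardship waiver — fails.
(A) age ≥ 25 — holds.
(B) not (fee paid) — not met.
(i): T OR F → true.
(A) insurance ≥ $250,000 — fails.
(B) ≤ 5 units — not satisfied.
(C) safety training — fails.
(ii): F OR F OR F → false.
(iii) no code violations — holds.
So (b) is not satisfied (T AND F AND T).
(c) prior license ≥ 11 yr — fails.
(1) = F OR F OR F = false.
(2) closes by 9 p.m. — holds.
Overall: F AND T → false.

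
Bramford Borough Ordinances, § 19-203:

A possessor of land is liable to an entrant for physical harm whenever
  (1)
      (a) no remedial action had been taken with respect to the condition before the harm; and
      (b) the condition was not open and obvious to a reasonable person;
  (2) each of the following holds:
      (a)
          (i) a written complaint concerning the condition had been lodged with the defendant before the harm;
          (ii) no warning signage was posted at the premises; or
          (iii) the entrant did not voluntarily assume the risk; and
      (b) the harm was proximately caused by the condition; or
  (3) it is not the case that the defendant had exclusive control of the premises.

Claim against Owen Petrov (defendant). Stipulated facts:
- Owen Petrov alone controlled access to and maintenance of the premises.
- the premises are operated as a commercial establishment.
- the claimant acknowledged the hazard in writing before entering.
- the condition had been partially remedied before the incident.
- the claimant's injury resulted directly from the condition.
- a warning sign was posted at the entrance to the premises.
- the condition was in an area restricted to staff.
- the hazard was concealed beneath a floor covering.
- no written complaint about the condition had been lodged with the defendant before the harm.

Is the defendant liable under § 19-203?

No — not liable.

(a) no remedial action — not met.
(b) not open/obvious — satisfied.
(1): F AND T → false.
(i) complaint lodged — not satisfied.
(ii) no signage posted — not satisfied.
(iii) no assumed risk — fails.
(a) = F OR F OR F = false.
(b) proximate cause — satisfied.
So (2) is not satisfied (F AND T).
(3) not (exclusive control) — not met.
So Overall is not satisfied (F OR F OR F).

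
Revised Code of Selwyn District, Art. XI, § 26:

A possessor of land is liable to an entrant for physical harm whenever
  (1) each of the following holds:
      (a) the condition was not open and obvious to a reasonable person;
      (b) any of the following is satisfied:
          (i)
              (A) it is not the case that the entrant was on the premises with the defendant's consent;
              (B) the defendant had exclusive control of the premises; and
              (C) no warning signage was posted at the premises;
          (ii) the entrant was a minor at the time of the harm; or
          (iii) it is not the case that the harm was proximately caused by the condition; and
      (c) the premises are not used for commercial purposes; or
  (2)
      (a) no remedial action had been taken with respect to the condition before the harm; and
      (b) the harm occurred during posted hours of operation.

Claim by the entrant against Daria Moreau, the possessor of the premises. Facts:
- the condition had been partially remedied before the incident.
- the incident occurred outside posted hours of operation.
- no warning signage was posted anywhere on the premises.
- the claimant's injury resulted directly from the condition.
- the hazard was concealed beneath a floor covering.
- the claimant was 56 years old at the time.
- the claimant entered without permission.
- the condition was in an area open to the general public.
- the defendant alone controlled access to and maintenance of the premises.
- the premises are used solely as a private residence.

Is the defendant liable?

Yes — liable.

(a) not open/obvious — holds.
(A) not (consent to enter) — holds.
(B) exclusive control — satisfied.
(C) no signage posted — holds.
(i): T AND T AND T → true.
(ii) entrant a minor — not satisfied.
(iii) not (proximate cause) — not satisfied.
So (b) is satisfied (T OR F OR F).
(c) not (commercial use) — satisfied.
So (1) is satisfied (T AND T AND T).
(a) no remedial action — not met.
(b) during posted hours — not met.
(2) = F AND F = false.
Overall: T OR F → true.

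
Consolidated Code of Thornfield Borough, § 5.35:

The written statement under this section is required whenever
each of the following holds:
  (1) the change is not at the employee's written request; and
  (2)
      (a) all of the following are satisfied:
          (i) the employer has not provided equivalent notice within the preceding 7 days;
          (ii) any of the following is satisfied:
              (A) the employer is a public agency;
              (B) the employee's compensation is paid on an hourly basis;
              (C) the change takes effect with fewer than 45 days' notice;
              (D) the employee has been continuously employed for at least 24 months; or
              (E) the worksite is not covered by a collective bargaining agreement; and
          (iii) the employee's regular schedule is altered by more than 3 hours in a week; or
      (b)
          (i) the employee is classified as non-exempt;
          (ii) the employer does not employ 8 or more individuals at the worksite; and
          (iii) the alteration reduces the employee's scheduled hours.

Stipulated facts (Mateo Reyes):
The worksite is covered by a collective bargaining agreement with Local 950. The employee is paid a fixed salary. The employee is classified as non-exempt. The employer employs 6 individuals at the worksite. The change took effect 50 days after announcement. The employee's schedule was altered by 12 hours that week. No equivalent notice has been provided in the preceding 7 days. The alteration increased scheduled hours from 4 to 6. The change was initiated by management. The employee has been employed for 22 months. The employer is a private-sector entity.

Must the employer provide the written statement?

(1) not employee-requested — holds.
(i) no recent notice — met.
(A) public agency — fails.
(B) hourly-paid — fails.
(C) < 45 days' notice — not satisfied.
(D) tenure ≥ 24 mo. — not met.
(E) no CBA — not met.
(ii): F OR F OR F OR F OR F → false.
(iii) schedule shift > 3h — holds.
(a): T AND F AND T → false.
(i) non-exempt — holds.
(ii) not (≥ 8 at site) — met.
(iii) hours reduced — fails.
So (b) is not satisfied (T AND T AND F).
(2) = F OR F = false.
So Overall is not satisfied (T AND F).

No — not required.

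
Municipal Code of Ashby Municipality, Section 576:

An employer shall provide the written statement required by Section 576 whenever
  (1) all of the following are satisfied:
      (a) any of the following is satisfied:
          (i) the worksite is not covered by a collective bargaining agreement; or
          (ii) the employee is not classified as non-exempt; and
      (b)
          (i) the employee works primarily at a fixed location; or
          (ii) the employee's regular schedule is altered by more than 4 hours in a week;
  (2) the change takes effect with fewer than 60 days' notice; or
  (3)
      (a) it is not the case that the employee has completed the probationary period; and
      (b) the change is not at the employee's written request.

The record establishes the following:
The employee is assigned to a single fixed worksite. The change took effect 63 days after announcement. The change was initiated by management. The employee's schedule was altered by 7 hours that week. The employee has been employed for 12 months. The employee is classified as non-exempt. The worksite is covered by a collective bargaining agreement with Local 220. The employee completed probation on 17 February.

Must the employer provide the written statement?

(i) no CBA — not satisfied.
(ii) not (non-exempt) — fails.
So (a) is not satisfied (F OR F).
(i) fixed location — satisfied.
(ii) schedule shift > 4h — satisfied.
So (b) is satisfied (T OR T).
So (1) is not satisfied (F AND T).
(2) < 60 days' notice — not met.
(a) not (past probation) — not met.
(b) not employee-requested — satisfied.
(3) = F AND T = false.
Overall = F OR F OR F = false.

No — not required.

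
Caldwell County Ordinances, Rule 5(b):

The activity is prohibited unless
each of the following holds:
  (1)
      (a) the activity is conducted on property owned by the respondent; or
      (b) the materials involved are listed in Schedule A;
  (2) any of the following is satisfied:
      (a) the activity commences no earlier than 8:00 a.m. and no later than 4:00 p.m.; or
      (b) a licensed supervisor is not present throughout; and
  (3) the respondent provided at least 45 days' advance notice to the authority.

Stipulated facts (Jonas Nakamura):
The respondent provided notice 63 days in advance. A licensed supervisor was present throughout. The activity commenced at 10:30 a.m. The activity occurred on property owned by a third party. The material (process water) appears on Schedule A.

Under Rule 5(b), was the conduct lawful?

(a) own property — not satisfied.
(b) Schedule A material — holds.
(1) = F OR T = true.
(a) start within hours — satisfied.
(b) not (supervisor present) — not met.
So (2) is satisfied (T OR F).
(3) ≥45 days' notice — holds.
Overall = T AND T AND T = true.

Yes — lawful.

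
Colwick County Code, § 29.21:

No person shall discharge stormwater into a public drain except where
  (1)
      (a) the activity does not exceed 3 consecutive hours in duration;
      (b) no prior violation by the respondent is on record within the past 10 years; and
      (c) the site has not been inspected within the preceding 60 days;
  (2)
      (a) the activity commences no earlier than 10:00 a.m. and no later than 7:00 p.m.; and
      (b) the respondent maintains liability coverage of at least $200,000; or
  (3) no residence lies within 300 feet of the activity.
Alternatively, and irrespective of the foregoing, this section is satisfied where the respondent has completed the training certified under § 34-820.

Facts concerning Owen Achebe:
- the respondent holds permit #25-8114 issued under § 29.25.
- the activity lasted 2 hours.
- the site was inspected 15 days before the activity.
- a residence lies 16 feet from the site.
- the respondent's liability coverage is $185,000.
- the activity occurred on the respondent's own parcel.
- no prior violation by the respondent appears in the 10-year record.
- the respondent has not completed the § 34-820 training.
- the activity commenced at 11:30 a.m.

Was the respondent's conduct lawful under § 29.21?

(a) ≤ 3 hrs duration — met.
(b) no prior violation — holds.
(c) not (site inspected) — not satisfied.
(1) = T AND T AND F = false.
(a) start within hours — holds.
(b) coverage ≥ $200,000 — not satisfied.
So (2) is not satisfied (T AND F).
(3) no residence in 300 ft — fails.
So Overall is not satisfied (F OR F OR F).
Exception (training certified) — not satisfied.
Result: main false OR exception false → false.

No — unlawful.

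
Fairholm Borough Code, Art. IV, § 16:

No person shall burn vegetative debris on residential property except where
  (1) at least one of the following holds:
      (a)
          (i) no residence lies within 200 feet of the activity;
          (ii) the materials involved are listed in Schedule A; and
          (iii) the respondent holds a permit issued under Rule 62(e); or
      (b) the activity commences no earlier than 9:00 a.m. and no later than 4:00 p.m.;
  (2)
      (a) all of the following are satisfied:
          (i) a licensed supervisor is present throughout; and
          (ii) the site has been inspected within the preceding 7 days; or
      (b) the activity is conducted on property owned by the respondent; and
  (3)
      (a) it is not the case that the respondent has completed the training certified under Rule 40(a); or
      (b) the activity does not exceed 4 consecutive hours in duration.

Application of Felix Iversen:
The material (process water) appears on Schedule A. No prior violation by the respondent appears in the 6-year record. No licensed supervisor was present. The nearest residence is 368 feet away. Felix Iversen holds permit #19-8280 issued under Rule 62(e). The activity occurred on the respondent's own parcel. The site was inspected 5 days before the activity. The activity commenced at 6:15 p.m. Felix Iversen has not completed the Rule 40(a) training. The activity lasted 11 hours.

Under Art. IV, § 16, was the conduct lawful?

Yes — lawful.

(i) no residence in 200 ft — met.
(ii) Schedule A material — holds.
(iii) holds permit — holds.
(a): T AND T AND T → true.
(b) start within hours — not met.
So (1) is satisfied (T OR F).
(i) supervisor present — not satisfied.
(ii) site inspected — holds.
(a): F AND T → false.
(b) own property — satisfied.
So (2) is satisfied (F OR T).
(a) not (training certified) — met.
(b) ≤ 4 hrs duration — not met.
(3) = T OR F = true.
So Overall is satisfied (T AND T AND T).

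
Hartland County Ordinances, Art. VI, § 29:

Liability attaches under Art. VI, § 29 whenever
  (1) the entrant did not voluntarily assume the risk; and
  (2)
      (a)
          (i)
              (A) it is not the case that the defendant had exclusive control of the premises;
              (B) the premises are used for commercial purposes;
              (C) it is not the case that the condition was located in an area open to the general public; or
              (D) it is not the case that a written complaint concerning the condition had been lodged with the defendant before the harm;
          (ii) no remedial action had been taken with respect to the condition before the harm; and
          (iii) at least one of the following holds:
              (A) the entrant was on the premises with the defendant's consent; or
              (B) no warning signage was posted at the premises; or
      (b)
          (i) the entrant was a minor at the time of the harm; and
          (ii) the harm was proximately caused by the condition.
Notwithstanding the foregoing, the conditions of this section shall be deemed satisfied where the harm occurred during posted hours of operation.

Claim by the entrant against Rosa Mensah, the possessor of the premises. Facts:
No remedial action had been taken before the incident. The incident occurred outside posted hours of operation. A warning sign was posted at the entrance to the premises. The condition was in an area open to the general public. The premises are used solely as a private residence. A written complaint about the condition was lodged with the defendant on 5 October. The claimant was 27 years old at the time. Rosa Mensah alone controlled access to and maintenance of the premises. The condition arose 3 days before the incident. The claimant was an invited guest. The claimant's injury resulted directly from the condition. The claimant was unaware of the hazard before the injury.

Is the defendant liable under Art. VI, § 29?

(1) no assumed risk — holds.
(A) not (exclusive control) — not satisfied.
(B) commercial use — not met.
(C) not (public area) — not met.
(D) not (complaint lodged) — fails.
So (i) is not satisfied (F OR F OR F OR F).
(ii) no remedial action — met.
(A) consent to enter — holds.
(B) no signage posted — not satisfied.
(iii) = T OR F = true.
So (a) is not satisfied (F AND T AND T).
(i) entrant a minor — fails.
(ii) proximate cause — holds.
(b) = F AND T = false.
(2) = F OR F = false.
So Overall is not satisfied (T AND F).
Exception (during posted hours) — not satisfied.
Result: main false OR exception false → false.

No — not liable.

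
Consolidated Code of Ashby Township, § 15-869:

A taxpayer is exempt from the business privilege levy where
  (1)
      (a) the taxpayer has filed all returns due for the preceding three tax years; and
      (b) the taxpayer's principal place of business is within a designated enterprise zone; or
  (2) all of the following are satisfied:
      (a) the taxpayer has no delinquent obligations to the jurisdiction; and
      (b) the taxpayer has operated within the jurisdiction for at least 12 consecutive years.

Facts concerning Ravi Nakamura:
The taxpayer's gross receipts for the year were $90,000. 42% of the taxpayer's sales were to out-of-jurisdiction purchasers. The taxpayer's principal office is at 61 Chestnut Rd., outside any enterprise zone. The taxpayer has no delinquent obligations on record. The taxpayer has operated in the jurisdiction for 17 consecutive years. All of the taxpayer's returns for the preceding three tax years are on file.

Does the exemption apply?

Yes — exempt.

(a) returns current — holds.
(b) in enterprise zone — not met.
(1) = T AND F = false.
(a) no delinquency — satisfied.
(b) ≥ 12 yrs in jurisdiction — satisfied.
So (2) is satisfied (T AND T).
Overall = F OR T = true.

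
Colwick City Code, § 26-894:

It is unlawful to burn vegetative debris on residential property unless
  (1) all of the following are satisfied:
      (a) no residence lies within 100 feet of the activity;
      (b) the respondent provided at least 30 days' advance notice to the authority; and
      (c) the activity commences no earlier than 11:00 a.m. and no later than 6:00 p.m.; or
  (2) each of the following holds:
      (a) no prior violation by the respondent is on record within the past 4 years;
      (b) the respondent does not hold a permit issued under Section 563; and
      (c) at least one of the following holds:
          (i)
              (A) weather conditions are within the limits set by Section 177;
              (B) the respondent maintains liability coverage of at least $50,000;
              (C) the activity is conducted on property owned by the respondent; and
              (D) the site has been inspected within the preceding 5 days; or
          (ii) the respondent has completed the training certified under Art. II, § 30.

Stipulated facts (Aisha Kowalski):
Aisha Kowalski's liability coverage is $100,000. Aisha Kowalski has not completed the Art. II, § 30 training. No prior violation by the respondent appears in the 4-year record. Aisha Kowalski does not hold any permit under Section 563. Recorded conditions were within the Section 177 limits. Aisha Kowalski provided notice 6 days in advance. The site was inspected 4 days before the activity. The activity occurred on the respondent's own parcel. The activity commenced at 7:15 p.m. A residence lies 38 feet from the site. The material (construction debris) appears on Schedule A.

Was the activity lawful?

(a) no residence in 100 ft — not satisfied.
(b) ≥30 days' notice — not satisfied.
(c) start within hours — fails.
So (1) is not satisfied (F AND F AND F).
(a) no prior violation — holds.
(b) not (holds permit) — satisfied.
(A) weather ok — met.
(B) coverage ≥ $50,000 — holds.
(C) own property — holds.
(D) site inspected — holds.
(i) = T AND T AND T AND T = true.
(ii) training certified — not met.
So (c) is satisfied (T OR F).
(2): T AND T AND T → true.
Overall: F OR T → true.

Yes — lawful.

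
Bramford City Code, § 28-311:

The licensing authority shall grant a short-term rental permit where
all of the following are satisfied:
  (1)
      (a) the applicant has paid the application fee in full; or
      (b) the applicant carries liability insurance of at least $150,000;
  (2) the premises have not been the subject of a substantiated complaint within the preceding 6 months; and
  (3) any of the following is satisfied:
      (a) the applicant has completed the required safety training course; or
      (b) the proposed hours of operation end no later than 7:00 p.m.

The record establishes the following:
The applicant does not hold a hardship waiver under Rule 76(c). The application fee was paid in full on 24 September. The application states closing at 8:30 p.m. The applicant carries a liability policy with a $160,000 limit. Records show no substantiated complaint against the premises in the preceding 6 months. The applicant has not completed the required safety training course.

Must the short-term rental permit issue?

(a) fee paid — holds.
(b) insurance ≥ $150,000 — met.
(1) = T OR T = true.
(2) no complaint in 6 mo. — holds.
(a) safety training — not satisfied.
(b) closes by 7 p.m. — fails.
(3) = F OR F = false.
Overall = T AND T AND F = false.

No — denied.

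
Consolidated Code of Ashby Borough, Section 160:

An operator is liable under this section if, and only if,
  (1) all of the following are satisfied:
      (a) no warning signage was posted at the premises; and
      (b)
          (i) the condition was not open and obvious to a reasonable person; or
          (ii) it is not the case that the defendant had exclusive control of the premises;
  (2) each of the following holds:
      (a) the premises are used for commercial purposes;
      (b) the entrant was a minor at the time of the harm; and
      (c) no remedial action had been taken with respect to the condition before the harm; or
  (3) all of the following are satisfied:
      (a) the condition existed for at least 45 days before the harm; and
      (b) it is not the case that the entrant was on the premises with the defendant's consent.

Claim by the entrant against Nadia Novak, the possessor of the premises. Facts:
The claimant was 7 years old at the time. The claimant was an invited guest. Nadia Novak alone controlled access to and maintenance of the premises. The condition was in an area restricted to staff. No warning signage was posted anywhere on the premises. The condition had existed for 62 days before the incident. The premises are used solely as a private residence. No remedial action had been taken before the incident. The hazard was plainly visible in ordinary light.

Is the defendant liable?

No — not liable.

(a) no signage posted — holds.
(i) not open/obvious — not satisfied.
(ii) not (exclusive control) — not met.
So (b) is not satisfied (F OR F).
So (1) is not satisfied (T AND F).
(a) commercial use — not satisfied.
(b) entrant a minor — met.
(c) no remedial action — holds.
So (2) is not satisfied (F AND T AND T).
(a) condition ≥45 days old — satisfied.
(b) not (consent to enter) — fails.
(3) = T AND F = false.
So Overall is not satisfied (F OR F OR F).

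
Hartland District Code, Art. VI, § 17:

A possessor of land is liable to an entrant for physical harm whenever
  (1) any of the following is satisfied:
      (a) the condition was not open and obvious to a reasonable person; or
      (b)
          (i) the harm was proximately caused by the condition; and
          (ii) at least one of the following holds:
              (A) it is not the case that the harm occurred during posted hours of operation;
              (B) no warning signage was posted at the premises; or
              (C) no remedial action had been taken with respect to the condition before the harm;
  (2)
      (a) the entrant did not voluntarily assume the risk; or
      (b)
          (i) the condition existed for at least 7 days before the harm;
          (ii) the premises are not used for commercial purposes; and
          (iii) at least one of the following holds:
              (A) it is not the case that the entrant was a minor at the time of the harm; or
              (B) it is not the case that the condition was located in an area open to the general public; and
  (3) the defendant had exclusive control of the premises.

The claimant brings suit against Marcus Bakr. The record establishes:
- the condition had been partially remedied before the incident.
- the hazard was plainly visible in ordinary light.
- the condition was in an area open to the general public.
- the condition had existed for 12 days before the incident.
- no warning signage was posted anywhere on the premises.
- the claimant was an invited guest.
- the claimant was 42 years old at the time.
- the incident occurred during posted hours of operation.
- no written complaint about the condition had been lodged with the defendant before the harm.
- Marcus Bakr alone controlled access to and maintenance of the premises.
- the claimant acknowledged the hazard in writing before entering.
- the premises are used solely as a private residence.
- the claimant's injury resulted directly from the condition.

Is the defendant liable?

Yes — liable.

(a) not open/obvious — not satisfied.
(i) proximate cause — met.
(A) not (during posted hours) — fails.
(B) no signage posted — met.
(C) no remedial action — fails.
(ii) = F OR T OR F = true.
(b) = T AND T = true.
(1) = F OR T = true.
(a) no assumed risk — not satisfied.
(i) condition ≥7 days old — satisfied.
(ii) not (commercial use) — holds.
(A) not (entrant a minor) — holds.
(B) not (public area) — fails.
So (iii) is satisfied (T OR F).
(b) = T AND T AND T = true.
(2): F OR T → true.
(3) exclusive control — met.
Overall = T AND T AND T = true.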